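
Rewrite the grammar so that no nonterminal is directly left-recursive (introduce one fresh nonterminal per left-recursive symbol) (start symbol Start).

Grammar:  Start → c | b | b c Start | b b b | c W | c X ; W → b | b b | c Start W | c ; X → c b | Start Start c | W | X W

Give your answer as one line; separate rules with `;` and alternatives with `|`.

Start → c | b | b c Start | b b b | c W | c X; W → b | b b | c Start W | c; X → c b X1 | Start Start c X1 | W X1; X1 → W X1 | ε

Directly left-recursive nonterminal: X.
For X: α = {W}, β = {c b, Start Start c, W}. Rewrite as X → β X1 and X1 → α X1 | ε.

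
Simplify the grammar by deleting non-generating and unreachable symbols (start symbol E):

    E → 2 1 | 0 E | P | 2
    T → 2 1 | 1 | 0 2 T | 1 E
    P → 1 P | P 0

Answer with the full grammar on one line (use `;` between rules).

E → 2 1 | 0 E | 2

Generating nonterminals: {E, T}.
Reachable from E after that: {E}.
Removed useless symbols: {P, T} and every production mentioning them.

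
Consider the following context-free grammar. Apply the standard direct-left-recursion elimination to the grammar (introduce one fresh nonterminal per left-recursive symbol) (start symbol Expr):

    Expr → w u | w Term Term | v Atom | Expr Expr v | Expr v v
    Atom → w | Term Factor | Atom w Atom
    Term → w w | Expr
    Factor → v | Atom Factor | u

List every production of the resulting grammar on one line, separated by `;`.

Expr → w u Expr1 | w Term Term Expr1 | v Atom Expr1; Atom → w Atom1 | Term Factor Atom1; Term → w w | Expr; Factor → v | Atom Factor | u; Expr1 → Expr v Expr1 | v v Expr1 | ε; Atom1 → w Atom Atom1 | ε

Directly left-recursive nonterminals: Expr, Atom.
For Expr: α = {Expr v, v v}, β = {w u, w Term Term, v Atom}. Rewrite as Expr → β Expr1 and Expr1 → α Expr1 | ε.
For Atom: α = {w Atom}, β = {w, Term Factor}. Rewrite as Atom → β Atom1 and Atom1 → α Atom1 | ε.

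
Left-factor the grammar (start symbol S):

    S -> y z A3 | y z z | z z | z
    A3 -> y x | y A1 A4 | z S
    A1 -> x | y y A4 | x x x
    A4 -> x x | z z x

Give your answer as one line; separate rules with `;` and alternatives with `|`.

S has alternatives sharing prefix 'y z': factor to S → y z S' with S' → A3 | z.
S has alternatives sharing prefix 'z': factor to S → z S'' with S'' → z | ε.
A3 has alternatives sharing prefix 'y': factor to A3 → y A3' with A3' → x | A1 A4.
A1 has alternatives sharing prefix 'x': factor to A1 → x A1' with A1' → ε | x x.

S -> y z S' | z S''; A3 -> z S | y A3'; A1 -> y y A4 | x A1'; A4 -> x x | z z x; S' -> A3 | z; S'' -> z | ε; A3' -> x | A1 A4; A1' -> ε | x x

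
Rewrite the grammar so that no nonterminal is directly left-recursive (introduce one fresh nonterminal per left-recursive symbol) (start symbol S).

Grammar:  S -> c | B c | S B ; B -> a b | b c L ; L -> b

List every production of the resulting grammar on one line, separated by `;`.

Directly left-recursive nonterminal: S.
For S: α = {B}, β = {c, B c}. Rewrite as S → β S' and S' → α S' | ε.

S -> c S' | B c S'; B -> a b | b c L; L -> b; S' -> B S' | ε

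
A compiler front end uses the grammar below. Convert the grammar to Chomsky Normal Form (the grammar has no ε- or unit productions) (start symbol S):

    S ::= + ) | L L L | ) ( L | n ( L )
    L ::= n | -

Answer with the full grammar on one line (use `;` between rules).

S ::= X1 X2 | L Y1 | X2 Y2 | X4 Y3; L ::= n | -; X1 ::= +; X2 ::= ); X3 ::= (; X4 ::= n; Y1 ::= L L; Y2 ::= X3 L; Y3 ::= X3 Y4; Y4 ::= L X2

Introduce a nonterminal for each terminal appearing in a rule of length ≥ 2: X1 → +, X2 → ), X3 → (, X4 → n.
Binarize each right-hand side of length ≥ 3 by chaining fresh nonterminals (Y1, Y2, …): affected rules were S → L L L; S → X2 X3 L; S → X4 X3 L X2.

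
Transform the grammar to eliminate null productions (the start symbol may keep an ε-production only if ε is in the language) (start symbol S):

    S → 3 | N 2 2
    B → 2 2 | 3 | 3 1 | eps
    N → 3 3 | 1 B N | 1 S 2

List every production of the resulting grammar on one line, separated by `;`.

S → 3 | N 2 2; B → 2 2 | 3 | 3 1; N → 3 3 | 1 B N | 1 N | 1 S 2

Nullable nonterminals: {B}.
ε ∉ L(G), so no ε-production is kept.
Add the nullable-subset variants: N → 1 B N gives 1 B N | 1 N.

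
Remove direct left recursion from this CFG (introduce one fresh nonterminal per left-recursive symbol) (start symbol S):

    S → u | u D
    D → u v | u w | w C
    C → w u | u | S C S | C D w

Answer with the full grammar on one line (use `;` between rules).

Directly left-recursive nonterminal: C.
For C: α = {D w}, β = {w u, u, S C S}. Rewrite as C → β C' and C' → α C' | ε.

S → u | u D; D → u v | u w | w C; C → w u C' | u C' | S C S C'; C' → D w C' | eps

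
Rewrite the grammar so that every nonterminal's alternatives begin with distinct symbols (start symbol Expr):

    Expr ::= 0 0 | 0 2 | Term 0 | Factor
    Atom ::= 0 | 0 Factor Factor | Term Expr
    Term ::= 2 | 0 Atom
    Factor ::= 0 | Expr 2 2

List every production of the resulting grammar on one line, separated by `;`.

Expr has alternatives sharing prefix '0': factor to Expr → 0 Expr1 with Expr1 → 0 | 2.
Atom has alternatives sharing prefix '0': factor to Atom → 0 Atom1 with Atom1 → ε | Factor Factor.

Expr ::= Term 0 | Factor | 0 Expr1; Atom ::= Term Expr | 0 Atom1; Term ::= 2 | 0 Atom; Factor ::= 0 | Expr 2 2; Expr1 ::= 0 | 2; Atom1 ::= epsilon | Factor Factor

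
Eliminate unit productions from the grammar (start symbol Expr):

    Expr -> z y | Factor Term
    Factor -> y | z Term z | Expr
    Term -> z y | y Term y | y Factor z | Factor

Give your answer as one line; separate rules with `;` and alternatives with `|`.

Unit pairs: Factor ⇒* {Expr}; Term ⇒* {Expr, Factor}.
For each unit pair (A, B), copy every non-unit production of B to A, then drop all unit productions.

Expr -> z y | Factor Term; Factor -> y | z Term z | z y | Factor Term; Term -> z y | y Term y | y Factor z | y | z Term z | Factor Term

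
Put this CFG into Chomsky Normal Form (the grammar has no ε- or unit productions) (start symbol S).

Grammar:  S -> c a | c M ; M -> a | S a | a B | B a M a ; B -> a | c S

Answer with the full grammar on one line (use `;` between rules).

S -> X1 X2 | X1 M; M -> a | S X2 | X2 B | B Y1; B -> a | X1 S; X1 -> c; X2 -> a; Y1 -> X2 Y2; Y2 -> M X2

Introduce a nonterminal for each terminal appearing in a rule of length ≥ 2: X1 → c, X2 → a.
Binarize each right-hand side of length ≥ 3 by chaining fresh nonterminals (Y1, Y2, …): affected rules were M → B X2 M X2.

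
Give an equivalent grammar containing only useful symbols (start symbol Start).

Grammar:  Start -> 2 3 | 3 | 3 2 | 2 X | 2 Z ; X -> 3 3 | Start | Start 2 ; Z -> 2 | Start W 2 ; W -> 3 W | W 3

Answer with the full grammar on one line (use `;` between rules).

Generating nonterminals: {Start, X, Z}.
Reachable from Start after that: {Start, X, Z}.
Removed useless symbols: {W} and every production mentioning them.

Start -> 2 3 | 3 | 3 2 | 2 X | 2 Z; X -> 3 3 | Start | Start 2; Z -> 2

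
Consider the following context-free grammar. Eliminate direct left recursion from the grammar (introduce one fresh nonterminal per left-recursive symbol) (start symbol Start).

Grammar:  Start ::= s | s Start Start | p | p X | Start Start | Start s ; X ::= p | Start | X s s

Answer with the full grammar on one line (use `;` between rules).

Start ::= s Start1 | s Start Start Start1 | p Start1 | p X Start1; X ::= p X1 | Start X1; Start1 ::= Start Start1 | s Start1 | eps; X1 ::= s s X1 | eps

Directly left-recursive nonterminals: Start, X.
For Start: α = {Start, s}, β = {s, s Start Start, p, p X}. Rewrite as Start → β Start1 and Start1 → α Start1 | ε.
For X: α = {s s}, β = {p, Start}. Rewrite as X → β X1 and X1 → α X1 | ε.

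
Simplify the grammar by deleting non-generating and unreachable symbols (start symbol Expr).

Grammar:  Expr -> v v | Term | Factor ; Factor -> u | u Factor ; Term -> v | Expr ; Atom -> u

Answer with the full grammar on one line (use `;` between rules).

Generating nonterminals: {Atom, Expr, Factor, Term}.
Reachable from Expr after that: {Expr, Factor, Term}.
Removed useless symbols: {Atom} and every production mentioning them.

Expr -> v v | Term | Factor; Factor -> u | u Factor; Term -> v | Expr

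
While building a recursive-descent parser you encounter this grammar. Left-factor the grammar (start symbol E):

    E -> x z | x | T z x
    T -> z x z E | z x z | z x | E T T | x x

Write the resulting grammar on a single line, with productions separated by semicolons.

E has alternatives sharing prefix 'x': factor to E → x E' with E' → z | ε.
T has alternatives sharing prefix 'z x': factor to T → z x T' with T' → z E | z | ε.
T' has alternatives sharing prefix 'z': factor to T' → z T'' with T'' → E | ε.

E -> T z x | x E'; T -> E T T | x x | z x T'; E' -> z | ε; T' -> ε | z T''; T'' -> E | ε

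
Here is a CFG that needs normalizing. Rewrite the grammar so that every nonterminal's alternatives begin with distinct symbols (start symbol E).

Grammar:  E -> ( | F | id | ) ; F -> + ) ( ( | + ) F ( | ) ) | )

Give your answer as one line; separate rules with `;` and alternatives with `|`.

E -> ( | F | id | ); F -> + ) F' | ) F''; F' -> ( ( | F (; F'' -> ) | epsilon

F has alternatives sharing prefix '+ )': factor to F → + ) F' with F' → ( ( | F (.
F has alternatives sharing prefix ')': factor to F → ) F'' with F'' → ) | ε.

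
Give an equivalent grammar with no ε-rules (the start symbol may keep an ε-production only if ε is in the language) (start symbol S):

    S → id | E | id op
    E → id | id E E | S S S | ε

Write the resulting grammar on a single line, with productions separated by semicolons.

S → id | E | id op | ε; E → id | id E E | id E | S S S | S S | S

The nullable symbols are {E, S}.
ε ∈ L(G) since S is nullable, so keep S → ε.
Expand every rule over subsets of its nullable positions: E → id E E gives id E E | id E. E → S S S gives S S S | S S | S.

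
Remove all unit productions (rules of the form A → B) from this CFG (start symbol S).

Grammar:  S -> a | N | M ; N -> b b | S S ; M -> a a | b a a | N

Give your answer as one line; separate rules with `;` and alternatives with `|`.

Unit pairs: M ⇒* {N}; S ⇒* {M, N}.
For each unit pair (A, B), copy every non-unit production of B to A, then drop all unit productions.

S -> a | b b | S S | a a | b a a; N -> b b | S S; M -> b b | S S | a a | b a a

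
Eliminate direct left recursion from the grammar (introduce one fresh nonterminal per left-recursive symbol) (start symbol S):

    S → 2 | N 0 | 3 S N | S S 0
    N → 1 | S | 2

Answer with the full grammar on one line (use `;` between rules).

S → 2 S' | N 0 S' | 3 S N S'; N → 1 | S | 2; S' → S 0 S' | epsilon

Directly left-recursive nonterminal: S.
For S: α = {S 0}, β = {2, N 0, 3 S N}. Rewrite as S → β S' and S' → α S' | ε.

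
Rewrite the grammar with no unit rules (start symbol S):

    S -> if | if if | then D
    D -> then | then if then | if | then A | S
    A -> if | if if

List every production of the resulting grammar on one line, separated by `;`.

Unit pairs: D ⇒* {S}.
Replace each nonterminal's rules with the union of the non-unit rules of every nonterminal it unit-derives.

S -> if | if if | then D; D -> if | if if | then D | then | then if then | then A; A -> if | if if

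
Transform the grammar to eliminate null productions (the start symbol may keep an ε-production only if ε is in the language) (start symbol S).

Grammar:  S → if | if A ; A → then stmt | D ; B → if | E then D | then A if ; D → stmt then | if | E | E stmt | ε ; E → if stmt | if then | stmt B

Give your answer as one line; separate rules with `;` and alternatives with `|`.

S → if | if A; A → then stmt | D; B → if | E then D | E then | then A if | then if; D → stmt then | if | E | E stmt; E → if stmt | if then | stmt B

Nullable nonterminals: {A, D}.
ε ∉ L(G), so no ε-production is kept.
Expand every rule over subsets of its nullable positions: B → E then D gives E then D | E then. B → then A if gives then A if | then if.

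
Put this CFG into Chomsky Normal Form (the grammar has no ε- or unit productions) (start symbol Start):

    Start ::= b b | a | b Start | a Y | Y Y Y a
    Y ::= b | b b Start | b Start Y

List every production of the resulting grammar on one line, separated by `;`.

Introduce a nonterminal for each terminal appearing in a rule of length ≥ 2: X1 → b, X2 → a.
Binarize each right-hand side of length ≥ 3 by chaining fresh nonterminals (Y1, Y2, …): affected rules were Start → Y Y Y X2; Y → X1 X1 Start; Y → X1 Start Y.

Start ::= X1 X1 | a | X1 Start | X2 Y | Y Y1; Y ::= b | X1 Y3 | X1 Y4; X1 ::= b; X2 ::= a; Y1 ::= Y Y2; Y2 ::= Y X2; Y3 ::= X1 Start; Y4 ::= Start Y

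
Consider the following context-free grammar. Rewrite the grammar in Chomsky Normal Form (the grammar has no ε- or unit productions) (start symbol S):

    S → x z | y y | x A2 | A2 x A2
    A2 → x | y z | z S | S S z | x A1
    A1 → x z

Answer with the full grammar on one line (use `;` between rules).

Introduce a nonterminal for each terminal appearing in a rule of length ≥ 2: X1 → x, X2 → z, X3 → y.
Binarize each right-hand side of length ≥ 3 by chaining fresh nonterminals (Y1, Y2, …): affected rules were S → A2 X1 A2; A2 → S S X2.

S → X1 X2 | X3 X3 | X1 A2 | A2 Y1; A2 → x | X3 X2 | X2 S | S Y2 | X1 A1; A1 → X1 X2; X1 → x; X2 → z; X3 → y; Y1 → X1 A2; Y2 → S X2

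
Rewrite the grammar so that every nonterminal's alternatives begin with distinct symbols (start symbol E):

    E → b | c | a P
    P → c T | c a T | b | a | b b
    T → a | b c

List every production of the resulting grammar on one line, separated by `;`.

E → b | c | a P; P → a | c P' | b P''; T → a | b c; P' → T | a T; P'' → ε | b

P has alternatives sharing prefix 'c': factor to P → c P' with P' → T | a T.
P has alternatives sharing prefix 'b': factor to P → b P'' with P'' → ε | b.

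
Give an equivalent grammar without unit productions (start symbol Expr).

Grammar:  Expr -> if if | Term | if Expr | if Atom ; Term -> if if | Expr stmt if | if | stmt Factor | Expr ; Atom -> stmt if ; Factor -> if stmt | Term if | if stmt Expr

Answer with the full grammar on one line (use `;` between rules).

Expr -> if if | Expr stmt if | if | stmt Factor | if Expr | if Atom; Term -> if if | Expr stmt if | if | stmt Factor | if Expr | if Atom; Atom -> stmt if; Factor -> if stmt | Term if | if stmt Expr

Unit pairs: Expr ⇒* {Term}; Term ⇒* {Expr}.
For each unit pair (A, B), copy every non-unit production of B to A, then drop all unit productions.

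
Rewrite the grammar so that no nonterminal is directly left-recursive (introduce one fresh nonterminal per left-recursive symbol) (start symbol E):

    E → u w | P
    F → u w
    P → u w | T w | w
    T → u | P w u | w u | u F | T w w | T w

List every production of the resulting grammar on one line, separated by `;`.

E → u w | P; F → u w; P → u w | T w | w; T → u T' | P w u T' | w u T' | u F T'; T' → w w T' | w T' | ε

Left recursion appears on T.
For T: α = {w w, w}, β = {u, P w u, w u, u F}. Rewrite as T → β T' and T' → α T' | ε.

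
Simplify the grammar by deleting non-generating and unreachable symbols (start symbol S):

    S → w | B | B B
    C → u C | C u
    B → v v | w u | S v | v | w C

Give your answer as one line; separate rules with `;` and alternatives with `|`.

Generating nonterminals: {B, S}.
Reachable from S after that: {B, S}.
Removed useless symbols: {C} and every production mentioning them.

S → w | B | B B; B → v v | w u | S v | v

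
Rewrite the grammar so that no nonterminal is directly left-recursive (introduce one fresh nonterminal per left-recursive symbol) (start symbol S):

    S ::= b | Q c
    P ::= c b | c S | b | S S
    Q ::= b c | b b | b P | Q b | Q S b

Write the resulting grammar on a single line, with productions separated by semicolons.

S ::= b | Q c; P ::= c b | c S | b | S S; Q ::= b c Q' | b b Q' | b P Q'; Q' ::= b Q' | S b Q' | epsilon

Left recursion appears on Q.
For Q: α = {b, S b}, β = {b c, b b, b P}. Rewrite as Q → β Q' and Q' → α Q' | ε.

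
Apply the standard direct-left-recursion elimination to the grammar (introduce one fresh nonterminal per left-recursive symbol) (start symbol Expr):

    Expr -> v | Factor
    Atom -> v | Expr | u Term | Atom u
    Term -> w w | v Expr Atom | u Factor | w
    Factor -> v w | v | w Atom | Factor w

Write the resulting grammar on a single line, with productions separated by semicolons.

Atom, Factor are directly left-recursive.
For Atom: α = {u}, β = {v, Expr, u Term}. Rewrite as Atom → β Atom1 and Atom1 → α Atom1 | ε.
For Factor: α = {w}, β = {v w, v, w Atom}. Rewrite as Factor → β Factor1 and Factor1 → α Factor1 | ε.

Expr -> v | Factor; Atom -> v Atom1 | Expr Atom1 | u Term Atom1; Term -> w w | v Expr Atom | u Factor | w; Factor -> v w Factor1 | v Factor1 | w Atom Factor1; Atom1 -> u Atom1 | ε; Factor1 -> w Factor1 | ε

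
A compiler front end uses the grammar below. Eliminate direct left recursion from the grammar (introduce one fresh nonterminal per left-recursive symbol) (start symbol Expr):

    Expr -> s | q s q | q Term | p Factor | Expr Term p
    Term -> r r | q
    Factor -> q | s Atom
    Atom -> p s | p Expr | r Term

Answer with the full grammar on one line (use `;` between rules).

Expr is directly left-recursive.
For Expr: α = {Term p}, β = {s, q s q, q Term, p Factor}. Rewrite as Expr → β Expr1 and Expr1 → α Expr1 | ε.

Expr -> s Expr1 | q s q Expr1 | q Term Expr1 | p Factor Expr1; Term -> r r | q; Factor -> q | s Atom; Atom -> p s | p Expr | r Term; Expr1 -> Term p Expr1 | ε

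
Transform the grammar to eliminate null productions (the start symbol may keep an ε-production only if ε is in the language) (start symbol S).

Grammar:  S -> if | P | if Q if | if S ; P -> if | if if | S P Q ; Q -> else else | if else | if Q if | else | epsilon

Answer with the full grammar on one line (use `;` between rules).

S -> if | P | if Q if | if if | if S; P -> if | if if | S P Q | S P; Q -> else else | if else | if Q if | if if | else

Nullable nonterminals: {Q}.
ε ∉ L(G), so no ε-production is kept.
Expand every rule over subsets of its nullable positions: S → if Q if gives if Q if | if if. P → S P Q gives S P Q | S P. Q → if Q if gives if Q if | if if.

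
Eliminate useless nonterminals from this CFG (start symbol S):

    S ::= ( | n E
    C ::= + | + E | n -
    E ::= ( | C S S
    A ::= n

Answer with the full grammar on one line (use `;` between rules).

Generating nonterminals: {A, C, E, S}.
Reachable from S after that: {C, E, S}.
Removed useless symbols: {A} and every production mentioning them.

S ::= ( | n E; C ::= + | + E | n -; E ::= ( | C S S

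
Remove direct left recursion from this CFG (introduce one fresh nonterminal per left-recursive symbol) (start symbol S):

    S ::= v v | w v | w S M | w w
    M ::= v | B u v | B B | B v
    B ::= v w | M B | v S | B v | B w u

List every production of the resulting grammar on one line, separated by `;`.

S ::= v v | w v | w S M | w w; M ::= v | B u v | B B | B v; B ::= v w B' | M B B' | v S B'; B' ::= v B' | w u B' | ε

Left recursion appears on B.
For B: α = {v, w u}, β = {v w, M B, v S}. Rewrite as B → β B' and B' → α B' | ε.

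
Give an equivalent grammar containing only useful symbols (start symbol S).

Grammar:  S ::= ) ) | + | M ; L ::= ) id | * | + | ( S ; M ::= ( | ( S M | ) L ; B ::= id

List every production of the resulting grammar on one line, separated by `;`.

Generating nonterminals: {B, L, M, S}.
Reachable from S after that: {L, M, S}.
Removed useless symbols: {B} and every production mentioning them.

S ::= ) ) | + | M; L ::= ) id | * | + | ( S; M ::= ( | ( S M | ) L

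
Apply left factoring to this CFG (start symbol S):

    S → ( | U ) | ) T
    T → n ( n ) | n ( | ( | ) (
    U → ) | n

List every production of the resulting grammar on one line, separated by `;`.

T has alternatives sharing prefix 'n (': factor to T → n ( T' with T' → n ) | ε.

S → ( | U ) | ) T; T → ( | ) ( | n ( T'; U → ) | n; T' → n ) | ε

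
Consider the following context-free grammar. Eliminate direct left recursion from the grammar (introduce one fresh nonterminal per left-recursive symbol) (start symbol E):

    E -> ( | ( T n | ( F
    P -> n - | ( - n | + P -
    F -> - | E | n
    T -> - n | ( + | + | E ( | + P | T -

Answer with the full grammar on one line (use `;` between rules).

E -> ( | ( T n | ( F; P -> n - | ( - n | + P -; F -> - | E | n; T -> - n T' | ( + T' | + T' | E ( T' | + P T'; T' -> - T' | ε

Left recursion appears on T.
For T: α = {-}, β = {- n, ( +, +, E (, + P}. Rewrite as T → β T' and T' → α T' | ε.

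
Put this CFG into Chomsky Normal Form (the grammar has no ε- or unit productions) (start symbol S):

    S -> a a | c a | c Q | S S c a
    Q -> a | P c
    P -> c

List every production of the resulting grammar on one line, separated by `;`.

Introduce a nonterminal for each terminal appearing in a rule of length ≥ 2: X1 → a, X2 → c.
Binarize each right-hand side of length ≥ 3 by chaining fresh nonterminals (Y1, Y2, …): affected rules were S → S S X2 X1.

S -> X1 X1 | X2 X1 | X2 Q | S Y1; Q -> a | P X2; P -> c; X1 -> a; X2 -> c; Y1 -> S Y2; Y2 -> X2 X1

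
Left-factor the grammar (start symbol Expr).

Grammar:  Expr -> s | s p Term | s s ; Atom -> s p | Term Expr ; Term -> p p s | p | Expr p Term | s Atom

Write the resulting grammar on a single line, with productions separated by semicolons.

Expr has alternatives sharing prefix 's': factor to Expr → s Expr1 with Expr1 → ε | p Term | s.
Term has alternatives sharing prefix 'p': factor to Term → p Term1 with Term1 → p s | ε.

Expr -> s Expr1; Atom -> s p | Term Expr; Term -> Expr p Term | s Atom | p Term1; Expr1 -> ε | p Term | s; Term1 -> p s | ε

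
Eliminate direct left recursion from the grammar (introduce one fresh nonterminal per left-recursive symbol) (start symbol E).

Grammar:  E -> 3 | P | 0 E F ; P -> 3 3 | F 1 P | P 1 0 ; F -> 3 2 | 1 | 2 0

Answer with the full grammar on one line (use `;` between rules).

Left recursion appears on P.
For P: α = {1 0}, β = {3 3, F 1 P}. Rewrite as P → β P' and P' → α P' | ε.

E -> 3 | P | 0 E F; P -> 3 3 P' | F 1 P P'; F -> 3 2 | 1 | 2 0; P' -> 1 0 P' | ε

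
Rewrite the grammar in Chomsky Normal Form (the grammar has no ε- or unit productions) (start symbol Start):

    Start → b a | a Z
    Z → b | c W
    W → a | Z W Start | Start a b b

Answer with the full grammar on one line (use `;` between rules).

Introduce a nonterminal for each terminal appearing in a rule of length ≥ 2: X1 → b, X2 → a, X3 → c.
Binarize each right-hand side of length ≥ 3 by chaining fresh nonterminals (Y1, Y2, …): affected rules were W → Z W Start; W → Start X2 X1 X1.

Start → X1 X2 | X2 Z; Z → b | X3 W; W → a | Z Y1 | Start Y2; X1 → b; X2 → a; X3 → c; Y1 → W Start; Y2 → X2 Y3; Y3 → X1 X1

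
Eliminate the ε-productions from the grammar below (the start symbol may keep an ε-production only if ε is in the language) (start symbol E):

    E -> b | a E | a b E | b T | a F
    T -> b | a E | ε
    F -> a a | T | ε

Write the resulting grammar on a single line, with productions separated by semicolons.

E -> b | a E | a b E | b T | a F | a; T -> b | a E; F -> a a | T

Nullable set = {F, T}.
ε ∉ L(G), so no ε-production is kept.
Add the nullable-subset variants: E → a F gives a F | a.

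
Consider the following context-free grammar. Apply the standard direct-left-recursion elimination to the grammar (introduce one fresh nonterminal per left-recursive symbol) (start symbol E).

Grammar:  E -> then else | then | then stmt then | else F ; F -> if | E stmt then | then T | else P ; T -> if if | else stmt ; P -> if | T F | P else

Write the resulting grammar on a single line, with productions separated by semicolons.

E -> then else | then | then stmt then | else F; F -> if | E stmt then | then T | else P; T -> if if | else stmt; P -> if P' | T F P'; P' -> else P' | ε

P is directly left-recursive.
For P: α = {else}, β = {if, T F}. Rewrite as P → β P' and P' → α P' | ε.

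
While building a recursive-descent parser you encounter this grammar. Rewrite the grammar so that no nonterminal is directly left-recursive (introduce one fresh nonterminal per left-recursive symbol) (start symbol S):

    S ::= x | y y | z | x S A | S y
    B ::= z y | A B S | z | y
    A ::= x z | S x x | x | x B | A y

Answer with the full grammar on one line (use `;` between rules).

S ::= x S' | y y S' | z S' | x S A S'; B ::= z y | A B S | z | y; A ::= x z A' | S x x A' | x A' | x B A'; S' ::= y S' | ε; A' ::= y A' | ε

S, A are directly left-recursive.
For S: α = {y}, β = {x, y y, z, x S A}. Rewrite as S → β S' and S' → α S' | ε.
For A: α = {y}, β = {x z, S x x, x, x B}. Rewrite as A → β A' and A' → α A' | ε.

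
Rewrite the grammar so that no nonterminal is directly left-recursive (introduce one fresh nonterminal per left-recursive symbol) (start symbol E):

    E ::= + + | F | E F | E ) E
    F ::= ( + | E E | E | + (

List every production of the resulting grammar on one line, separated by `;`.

E ::= + + E' | F E'; F ::= ( + | E E | E | + (; E' ::= F E' | ) E E' | ε

E is directly left-recursive.
For E: α = {F, ) E}, β = {+ +, F}. Rewrite as E → β E' and E' → α E' | ε.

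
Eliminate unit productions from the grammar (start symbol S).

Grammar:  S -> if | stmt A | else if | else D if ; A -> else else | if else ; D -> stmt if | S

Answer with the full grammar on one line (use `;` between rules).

Unit pairs: D ⇒* {S}.
Replace each nonterminal's rules with the union of the non-unit rules of every nonterminal it unit-derives.

S -> if | stmt A | else if | else D if; A -> else else | if else; D -> if | stmt A | else if | else D if | stmt if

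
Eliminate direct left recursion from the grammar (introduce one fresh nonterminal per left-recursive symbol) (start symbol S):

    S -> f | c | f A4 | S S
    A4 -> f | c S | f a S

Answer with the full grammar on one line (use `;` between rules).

Left recursion appears on S.
For S: α = {S}, β = {f, c, f A4}. Rewrite as S → β S' and S' → α S' | ε.

S -> f S' | c S' | f A4 S'; A4 -> f | c S | f a S; S' -> S S' | ε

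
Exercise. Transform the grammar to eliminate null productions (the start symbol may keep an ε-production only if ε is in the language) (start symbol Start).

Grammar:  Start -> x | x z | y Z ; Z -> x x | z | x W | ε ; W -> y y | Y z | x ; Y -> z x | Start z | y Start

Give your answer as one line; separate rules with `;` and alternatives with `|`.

Nullable set = {Z}.
ε ∉ L(G), so no ε-production is kept.
Expand every rule over subsets of its nullable positions: Start → y Z gives y Z | y.

Start -> x | x z | y Z | y; Z -> x x | z | x W; W -> y y | Y z | x; Y -> z x | Start z | y Start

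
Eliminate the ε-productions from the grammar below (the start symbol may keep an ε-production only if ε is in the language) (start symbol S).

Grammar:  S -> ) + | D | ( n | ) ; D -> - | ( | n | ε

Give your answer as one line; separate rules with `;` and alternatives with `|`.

Nullable nonterminals: {D, S}.
ε ∈ L(G) since S is nullable, so keep S → ε.

S -> ) + | D | ( n | ) | ε; D -> - | ( | n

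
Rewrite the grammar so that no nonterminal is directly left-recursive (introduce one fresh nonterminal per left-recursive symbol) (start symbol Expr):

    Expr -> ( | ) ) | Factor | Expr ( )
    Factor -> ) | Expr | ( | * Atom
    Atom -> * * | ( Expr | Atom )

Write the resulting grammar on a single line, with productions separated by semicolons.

Expr -> ( Expr1 | ) ) Expr1 | Factor Expr1; Factor -> ) | Expr | ( | * Atom; Atom -> * * Atom1 | ( Expr Atom1; Expr1 -> ( ) Expr1 | ε; Atom1 -> ) Atom1 | ε

Left recursion appears on Expr, Atom.
For Expr: α = {( )}, β = {(, ) ), Factor}. Rewrite as Expr → β Expr1 and Expr1 → α Expr1 | ε.
For Atom: α = {)}, β = {* *, ( Expr}. Rewrite as Atom → β Atom1 and Atom1 → α Atom1 | ε.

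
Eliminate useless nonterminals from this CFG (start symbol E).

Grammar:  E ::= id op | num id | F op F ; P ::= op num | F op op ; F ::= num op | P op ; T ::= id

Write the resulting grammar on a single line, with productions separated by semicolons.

E ::= id op | num id | F op F; P ::= op num | F op op; F ::= num op | P op

Generating nonterminals: {E, F, P, T}.
Reachable from E after that: {E, F, P}.
Removed useless symbols: {T} and every production mentioning them.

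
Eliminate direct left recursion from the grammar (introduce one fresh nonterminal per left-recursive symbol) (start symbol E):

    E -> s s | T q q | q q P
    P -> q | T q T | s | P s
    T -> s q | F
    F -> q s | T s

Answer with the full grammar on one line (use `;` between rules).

Directly left-recursive nonterminal: P.
For P: α = {s}, β = {q, T q T, s}. Rewrite as P → β P' and P' → α P' | ε.

E -> s s | T q q | q q P; P -> q P' | T q T P' | s P'; T -> s q | F; F -> q s | T s; P' -> s P' | epsilon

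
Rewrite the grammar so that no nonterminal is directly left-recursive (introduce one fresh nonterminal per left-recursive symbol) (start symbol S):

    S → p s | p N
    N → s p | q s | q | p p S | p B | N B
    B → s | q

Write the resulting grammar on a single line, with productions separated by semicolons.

S → p s | p N; N → s p N' | q s N' | q N' | p p S N' | p B N'; B → s | q; N' → B N' | ε

N is directly left-recursive.
For N: α = {B}, β = {s p, q s, q, p p S, p B}. Rewrite as N → β N' and N' → α N' | ε.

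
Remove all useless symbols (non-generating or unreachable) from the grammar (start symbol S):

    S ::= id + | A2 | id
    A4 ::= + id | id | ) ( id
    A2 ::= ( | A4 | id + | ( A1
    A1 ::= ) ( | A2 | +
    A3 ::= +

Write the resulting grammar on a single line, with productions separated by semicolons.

Generating nonterminals: {A1, A2, A3, A4, S}.
Reachable from S after that: {A1, A2, A4, S}.
Removed useless symbols: {A3} and every production mentioning them.

S ::= id + | A2 | id; A4 ::= + id | id | ) ( id; A2 ::= ( | A4 | id + | ( A1; A1 ::= ) ( | A2 | +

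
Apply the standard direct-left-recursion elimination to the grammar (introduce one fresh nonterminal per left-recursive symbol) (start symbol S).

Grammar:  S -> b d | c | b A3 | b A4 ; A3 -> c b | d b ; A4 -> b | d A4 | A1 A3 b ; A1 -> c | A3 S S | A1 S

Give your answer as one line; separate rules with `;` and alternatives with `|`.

S -> b d | c | b A3 | b A4; A3 -> c b | d b; A4 -> b | d A4 | A1 A3 b; A1 -> c A1' | A3 S S A1'; A1' -> S A1' | ε

Directly left-recursive nonterminal: A1.
For A1: α = {S}, β = {c, A3 S S}. Rewrite as A1 → β A1' and A1' → α A1' | ε.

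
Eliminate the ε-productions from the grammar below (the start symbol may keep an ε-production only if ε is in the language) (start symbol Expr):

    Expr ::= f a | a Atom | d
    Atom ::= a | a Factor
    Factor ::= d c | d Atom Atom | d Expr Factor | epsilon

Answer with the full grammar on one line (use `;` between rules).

Expr ::= f a | a Atom | d; Atom ::= a | a Factor; Factor ::= d c | d Atom Atom | d Expr Factor | d Expr

Nullable nonterminals: {Factor}.
ε ∉ L(G), so no ε-production is kept.
Add the nullable-subset variants: Factor → d Expr Factor gives d Expr Factor | d Expr.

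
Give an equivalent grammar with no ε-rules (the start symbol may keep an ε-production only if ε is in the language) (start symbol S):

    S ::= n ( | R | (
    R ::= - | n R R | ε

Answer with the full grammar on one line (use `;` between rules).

Nullable set = {R, S}.
ε ∈ L(G) since S is nullable, so keep S → ε.
Expand every rule over subsets of its nullable positions: R → n R R gives n R R | n R | n.

S ::= n ( | R | ( | ε; R ::= - | n R R | n R | n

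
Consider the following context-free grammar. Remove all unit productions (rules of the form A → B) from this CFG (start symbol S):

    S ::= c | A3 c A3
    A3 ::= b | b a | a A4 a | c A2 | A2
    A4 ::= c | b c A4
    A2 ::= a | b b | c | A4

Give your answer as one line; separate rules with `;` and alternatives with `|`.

S ::= c | A3 c A3; A3 ::= c | b c A4 | a | b b | b | b a | a A4 a | c A2; A4 ::= c | b c A4; A2 ::= c | b c A4 | a | b b

Unit pairs: A2 ⇒* {A4}; A3 ⇒* {A2, A4}.
For each unit pair (A, B), copy every non-unit production of B to A, then drop all unit productions.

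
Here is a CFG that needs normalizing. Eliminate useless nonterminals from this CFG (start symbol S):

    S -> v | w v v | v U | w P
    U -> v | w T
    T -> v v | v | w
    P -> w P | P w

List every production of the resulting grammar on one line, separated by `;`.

Generating nonterminals: {S, T, U}.
Reachable from S after that: {S, T, U}.
Removed useless symbols: {P} and every production mentioning them.

S -> v | w v v | v U; U -> v | w T; T -> v v | v | w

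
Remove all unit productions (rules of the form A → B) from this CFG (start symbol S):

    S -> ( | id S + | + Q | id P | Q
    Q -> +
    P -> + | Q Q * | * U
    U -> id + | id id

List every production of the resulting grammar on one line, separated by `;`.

Unit pairs: S ⇒* {Q}.
For every A with A ⇒* B via unit rules, add B's non-unit alternatives to A; then delete every rule of the form X → Y.

S -> ( | id S + | + Q | id P | +; Q -> +; P -> + | Q Q * | * U; U -> id + | id id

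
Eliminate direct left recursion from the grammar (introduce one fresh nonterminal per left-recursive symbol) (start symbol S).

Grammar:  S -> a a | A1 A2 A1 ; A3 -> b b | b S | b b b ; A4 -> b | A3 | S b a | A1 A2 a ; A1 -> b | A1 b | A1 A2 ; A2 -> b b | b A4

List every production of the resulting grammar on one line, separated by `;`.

A1 is directly left-recursive.
For A1: α = {b, A2}, β = {b}. Rewrite as A1 → β A1' and A1' → α A1' | ε.

S -> a a | A1 A2 A1; A3 -> b b | b S | b b b; A4 -> b | A3 | S b a | A1 A2 a; A1 -> b A1'; A2 -> b b | b A4; A1' -> b A1' | A2 A1' | ε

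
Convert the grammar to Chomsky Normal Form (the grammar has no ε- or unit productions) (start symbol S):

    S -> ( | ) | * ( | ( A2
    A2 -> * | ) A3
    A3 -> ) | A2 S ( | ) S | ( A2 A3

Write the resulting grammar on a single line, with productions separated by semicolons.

S -> ( | ) | X1 X2 | X2 A2; A2 -> * | X3 A3; A3 -> ) | A2 Y1 | X3 S | X2 Y2; X1 -> *; X2 -> (; X3 -> ); Y1 -> S X2; Y2 -> A2 A3

Introduce a nonterminal for each terminal appearing in a rule of length ≥ 2: X1 → *, X2 → (, X3 → ).
Binarize each right-hand side of length ≥ 3 by chaining fresh nonterminals (Y1, Y2, …): affected rules were A3 → A2 S X2; A3 → X2 A2 A3.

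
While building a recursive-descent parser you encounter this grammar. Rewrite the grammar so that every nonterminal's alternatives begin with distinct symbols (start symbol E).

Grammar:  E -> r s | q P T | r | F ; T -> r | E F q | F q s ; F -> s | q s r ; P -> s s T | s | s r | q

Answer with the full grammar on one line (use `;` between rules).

E -> q P T | F | r E'; T -> r | E F q | F q s; F -> s | q s r; P -> q | s P'; E' -> s | ε; P' -> s T | ε | r

E has alternatives sharing prefix 'r': factor to E → r E' with E' → s | ε.
P has alternatives sharing prefix 's': factor to P → s P' with P' → s T | ε | r.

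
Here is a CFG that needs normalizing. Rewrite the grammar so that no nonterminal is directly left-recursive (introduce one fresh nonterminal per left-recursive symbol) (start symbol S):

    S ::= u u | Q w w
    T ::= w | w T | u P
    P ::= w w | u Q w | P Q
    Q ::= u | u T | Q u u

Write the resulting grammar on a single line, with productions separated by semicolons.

S ::= u u | Q w w; T ::= w | w T | u P; P ::= w w P' | u Q w P'; Q ::= u Q' | u T Q'; P' ::= Q P' | eps; Q' ::= u u Q' | eps

Left recursion appears on P, Q.
For P: α = {Q}, β = {w w, u Q w}. Rewrite as P → β P' and P' → α P' | ε.
For Q: α = {u u}, β = {u, u T}. Rewrite as Q → β Q' and Q' → α Q' | ε.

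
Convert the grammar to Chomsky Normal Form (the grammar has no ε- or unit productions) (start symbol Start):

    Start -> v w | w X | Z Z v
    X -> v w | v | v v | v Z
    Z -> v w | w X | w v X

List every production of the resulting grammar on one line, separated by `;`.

Introduce a nonterminal for each terminal appearing in a rule of length ≥ 2: X1 → v, X2 → w.
Binarize each right-hand side of length ≥ 3 by chaining fresh nonterminals (Y1, Y2, …): affected rules were Start → Z Z X1; Z → X2 X1 X.

Start -> X1 X2 | X2 X | Z Y1; X -> X1 X2 | v | X1 X1 | X1 Z; Z -> X1 X2 | X2 X | X2 Y2; X1 -> v; X2 -> w; Y1 -> Z X1; Y2 -> X1 X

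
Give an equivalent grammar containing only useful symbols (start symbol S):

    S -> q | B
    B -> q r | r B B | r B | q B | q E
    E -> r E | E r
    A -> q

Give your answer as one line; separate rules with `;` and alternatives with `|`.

Generating nonterminals: {A, B, S}.
Reachable from S after that: {B, S}.
Removed useless symbols: {A, E} and every production mentioning them.

S -> q | B; B -> q r | r B B | r B | q B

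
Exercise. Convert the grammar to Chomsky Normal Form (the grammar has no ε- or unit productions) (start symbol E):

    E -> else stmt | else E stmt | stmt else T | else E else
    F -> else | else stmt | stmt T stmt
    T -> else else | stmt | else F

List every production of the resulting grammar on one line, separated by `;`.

Introduce a nonterminal for each terminal appearing in a rule of length ≥ 2: X1 → else, X2 → stmt.
Binarize each right-hand side of length ≥ 3 by chaining fresh nonterminals (Y1, Y2, …): affected rules were E → X1 E X2; E → X2 X1 T; E → X1 E X1; F → X2 T X2.

E -> X1 X2 | X1 Y1 | X2 Y2 | X1 Y3; F -> else | X1 X2 | X2 Y4; T -> X1 X1 | stmt | X1 F; X1 -> else; X2 -> stmt; Y1 -> E X2; Y2 -> X1 T; Y3 -> E X1; Y4 -> T X2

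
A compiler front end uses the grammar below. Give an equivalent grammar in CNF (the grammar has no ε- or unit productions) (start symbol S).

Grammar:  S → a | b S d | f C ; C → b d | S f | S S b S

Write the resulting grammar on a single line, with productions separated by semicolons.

Introduce a nonterminal for each terminal appearing in a rule of length ≥ 2: X1 → b, X2 → d, X3 → f.
Binarize each right-hand side of length ≥ 3 by chaining fresh nonterminals (Y1, Y2, …): affected rules were S → X1 S X2; C → S S X1 S.

S → a | X1 Y1 | X3 C; C → X1 X2 | S X3 | S Y2; X1 → b; X2 → d; X3 → f; Y1 → S X2; Y2 → S Y3; Y3 → X1 S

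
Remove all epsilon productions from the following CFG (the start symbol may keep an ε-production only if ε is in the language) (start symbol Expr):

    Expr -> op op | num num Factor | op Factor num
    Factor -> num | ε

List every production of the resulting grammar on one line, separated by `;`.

Expr -> op op | num num Factor | num num | op Factor num | op num; Factor -> num

The nullable symbols are {Factor}.
ε ∉ L(G), so no ε-production is kept.
Expand every rule over subsets of its nullable positions: Expr → num num Factor gives num num Factor | num num. Expr → op Factor num gives op Factor num | op num.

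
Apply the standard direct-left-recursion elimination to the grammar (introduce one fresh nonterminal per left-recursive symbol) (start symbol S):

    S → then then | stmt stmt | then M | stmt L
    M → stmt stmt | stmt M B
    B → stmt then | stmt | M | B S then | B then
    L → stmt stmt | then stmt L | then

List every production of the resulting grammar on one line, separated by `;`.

Directly left-recursive nonterminal: B.
For B: α = {S then, then}, β = {stmt then, stmt, M}. Rewrite as B → β B' and B' → α B' | ε.

S → then then | stmt stmt | then M | stmt L; M → stmt stmt | stmt M B; B → stmt then B' | stmt B' | M B'; L → stmt stmt | then stmt L | then; B' → S then B' | then B' | ε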